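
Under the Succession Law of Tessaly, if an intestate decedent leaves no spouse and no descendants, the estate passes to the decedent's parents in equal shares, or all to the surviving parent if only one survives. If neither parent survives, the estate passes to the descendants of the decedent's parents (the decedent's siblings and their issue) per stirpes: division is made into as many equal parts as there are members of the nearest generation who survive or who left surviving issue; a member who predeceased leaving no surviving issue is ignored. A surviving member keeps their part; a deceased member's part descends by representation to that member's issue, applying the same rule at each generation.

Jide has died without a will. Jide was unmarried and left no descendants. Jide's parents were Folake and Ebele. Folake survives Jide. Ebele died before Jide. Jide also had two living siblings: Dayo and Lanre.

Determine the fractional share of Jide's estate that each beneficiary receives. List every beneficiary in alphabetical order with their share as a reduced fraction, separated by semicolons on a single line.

Only one parent, Folake, survives, so Folake takes the entire estate. The siblings take nothing because a surviving parent has priority.

Folake 1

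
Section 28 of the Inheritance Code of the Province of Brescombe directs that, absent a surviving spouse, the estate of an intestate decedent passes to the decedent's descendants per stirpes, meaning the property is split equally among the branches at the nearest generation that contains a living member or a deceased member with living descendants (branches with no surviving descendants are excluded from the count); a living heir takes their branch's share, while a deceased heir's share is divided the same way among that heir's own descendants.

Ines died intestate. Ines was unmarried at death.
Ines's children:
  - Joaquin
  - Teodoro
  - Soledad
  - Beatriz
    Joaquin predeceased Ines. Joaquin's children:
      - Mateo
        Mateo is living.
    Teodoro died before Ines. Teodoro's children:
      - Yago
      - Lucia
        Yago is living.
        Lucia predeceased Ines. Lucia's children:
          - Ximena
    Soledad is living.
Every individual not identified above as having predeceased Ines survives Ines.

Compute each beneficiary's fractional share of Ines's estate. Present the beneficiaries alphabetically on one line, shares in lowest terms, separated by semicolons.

There is no surviving spouse, so the entire estate passes to Ines's descendants per stirpes.
The estate is divided into 4 equal shares of 1/4 among Joaquin, Teodoro, Soledad, Beatriz.
Joaquin predeceased; the 1/4 allotted to Joaquin's branch passes to Joaquin's issue by representation.
Mateo is the sole taker at this level and receives the full 1/4.
Teodoro predeceased; the 1/4 allotted to Teodoro's branch passes to Teodoro's issue by representation.
The 1/4 is divided into 2 equal shares of 1/8 among Yago, Lucia.
Yago is living and takes 1/8.
Lucia predeceased; the 1/8 allotted to Lucia's branch passes to Lucia's issue by representation.
Ximena is the sole taker at this level and receives the full 1/8.
Soledad is living and takes 1/4.
Beatriz is living and takes 1/4.

Beatriz 1/4; Mateo 1/4; Soledad 1/4; Ximena 1/8; Yago 1/8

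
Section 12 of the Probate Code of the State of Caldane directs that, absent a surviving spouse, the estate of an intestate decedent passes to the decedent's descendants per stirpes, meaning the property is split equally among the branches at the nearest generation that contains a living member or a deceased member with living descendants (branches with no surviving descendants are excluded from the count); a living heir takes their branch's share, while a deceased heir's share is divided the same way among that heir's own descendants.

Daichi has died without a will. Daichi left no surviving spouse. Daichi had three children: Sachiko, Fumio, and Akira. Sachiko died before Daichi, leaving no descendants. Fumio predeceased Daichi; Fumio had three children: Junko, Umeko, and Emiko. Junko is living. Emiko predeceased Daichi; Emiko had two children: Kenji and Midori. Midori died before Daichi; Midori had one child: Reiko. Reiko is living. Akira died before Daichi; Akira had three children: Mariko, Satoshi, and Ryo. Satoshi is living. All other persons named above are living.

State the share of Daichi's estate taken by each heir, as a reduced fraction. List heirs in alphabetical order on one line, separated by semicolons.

Junko 1/6; Kenji 1/12; Mariko 1/6; Reiko 1/12; Ryo 1/6; Satoshi 1/6; Umeko 1/6

There is no surviving spouse, so the entire estate passes to Daichi's descendants per stirpes.
Sachiko left no surviving issue, so that branch lapses and is disregarded.
The estate is divided into 2 equal shares of 1/2 among Fumio, Akira.
Fumio predeceased; the 1/2 allotted to Fumio's branch passes to Fumio's issue by representation.
The 1/2 is divided into 3 equal shares of 1/6 among Junko, Umeko, Emiko.
Junko is living and takes 1/6.
Umeko is living and takes 1/6.
Emiko predeceased; the 1/6 allotted to Emiko's branch passes to Emiko's issue by representation.
The 1/6 is divided into 2 equal shares of 1/12 among Kenji, Midori.
Kenji is living and takes 1/12.
Midori predeceased; the 1/12 allotted to Midori's branch passes to Midori's issue by representation.
Reiko is the sole taker at this level and receives the full 1/12.
Akira predeceased; the 1/2 allotted to Akira's branch passes to Akira's issue by representation.
The 1/2 is divided into 3 equal shares of 1/6 among Mariko, Satoshi, Ryo.
Mariko is living and takes 1/6.
Satoshi is living and takes 1/6.
Ryo is living and takes 1/6.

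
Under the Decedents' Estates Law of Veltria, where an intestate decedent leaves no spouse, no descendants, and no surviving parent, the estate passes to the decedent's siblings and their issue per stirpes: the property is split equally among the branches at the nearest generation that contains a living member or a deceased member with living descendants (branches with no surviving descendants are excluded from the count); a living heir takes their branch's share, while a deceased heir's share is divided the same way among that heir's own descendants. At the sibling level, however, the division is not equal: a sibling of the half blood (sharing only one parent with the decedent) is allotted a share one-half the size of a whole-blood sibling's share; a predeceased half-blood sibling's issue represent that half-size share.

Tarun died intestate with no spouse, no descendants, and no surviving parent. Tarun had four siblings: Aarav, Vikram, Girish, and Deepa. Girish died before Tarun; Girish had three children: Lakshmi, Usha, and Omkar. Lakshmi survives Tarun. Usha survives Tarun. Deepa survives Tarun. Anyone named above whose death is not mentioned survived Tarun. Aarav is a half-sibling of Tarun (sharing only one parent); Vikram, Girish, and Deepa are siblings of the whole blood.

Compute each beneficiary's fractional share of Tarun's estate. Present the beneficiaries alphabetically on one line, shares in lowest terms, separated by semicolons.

Aarav 1/7; Deepa 2/7; Lakshmi 2/21; Omkar 2/21; Usha 2/21; Vikram 2/7

No spouse, descendants, or parent survives, so the estate passes to Tarun's siblings per stirpes.
Half-blood siblings count for one-half the weight of whole-blood siblings at the initial division.
Dividing 1 in proportion to weights (total weight 7/2): Aarav (weight 1/2) → 1/7; Vikram (weight 1) → 2/7; Girish (weight 1) → 2/7; Deepa (weight 1) → 2/7.
Aarav is living and takes 1/7.
Vikram is living and takes 2/7.
Girish predeceased; the 2/7 allotted to Girish's branch passes to Girish's issue by representation.
The 2/7 is divided into 3 equal shares of 2/21 among Lakshmi, Usha, Omkar.
Lakshmi is living and takes 2/21.
Usha is living and takes 2/21.
Omkar is living and takes 2/21.
Deepa is living and takes 2/7.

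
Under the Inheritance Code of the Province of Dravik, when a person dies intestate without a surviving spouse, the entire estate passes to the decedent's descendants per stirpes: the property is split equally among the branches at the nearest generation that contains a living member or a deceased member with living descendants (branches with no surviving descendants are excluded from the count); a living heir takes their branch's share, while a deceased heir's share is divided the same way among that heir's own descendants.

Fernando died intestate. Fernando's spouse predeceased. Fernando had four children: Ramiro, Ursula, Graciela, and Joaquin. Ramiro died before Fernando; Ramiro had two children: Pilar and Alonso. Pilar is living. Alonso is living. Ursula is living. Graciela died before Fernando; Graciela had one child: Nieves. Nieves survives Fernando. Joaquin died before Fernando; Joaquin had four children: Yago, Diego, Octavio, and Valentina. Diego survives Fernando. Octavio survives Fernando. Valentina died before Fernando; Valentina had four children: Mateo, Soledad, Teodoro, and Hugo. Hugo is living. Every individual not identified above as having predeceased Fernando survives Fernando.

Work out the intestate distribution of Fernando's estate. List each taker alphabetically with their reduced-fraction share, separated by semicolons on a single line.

Alonso 1/8; Diego 1/16; Hugo 1/64; Mateo 1/64; Nieves 1/4; Octavio 1/16; Pilar 1/8; Soledad 1/64; Teodoro 1/64; Ursula 1/4; Yago 1/16

There is no surviving spouse, so the entire estate passes to Fernando's descendants per stirpes.
The estate is divided into 4 equal shares of 1/4 among Ramiro, Ursula, Graciela, Joaquin.
Ramiro predeceased; the 1/4 allotted to Ramiro's branch passes to Ramiro's issue by representation.
The 1/4 is divided into 2 equal shares of 1/8 among Pilar, Alonso.
Pilar is living and takes 1/8.
Alonso is living and takes 1/8.
Ursula is living and takes 1/4.
Graciela predeceased; the 1/4 allotted to Graciela's branch passes to Graciela's issue by representation.
Nieves is the sole taker at this level and receives the full 1/4.
Joaquin predeceased; the 1/4 allotted to Joaquin's branch passes to Joaquin's issue by representation.
The 1/4 is divided into 4 equal shares of 1/16 among Yago, Diego, Octavio, Valentina.
Yago is living and takes 1/16.
Diego is living and takes 1/16.
Octavio is living and takes 1/16.
Valentina predeceased; the 1/16 allotted to Valentina's branch passes to Valentina's issue by representation.
The 1/16 is divided into 4 equal shares of 1/64 among Mateo, Soledad, Teodoro, Hugo.
Mateo is living and takes 1/64.
Soledad is living and takes 1/64.
Teodoro is living and takes 1/64.
Hugo is living and takes 1/64.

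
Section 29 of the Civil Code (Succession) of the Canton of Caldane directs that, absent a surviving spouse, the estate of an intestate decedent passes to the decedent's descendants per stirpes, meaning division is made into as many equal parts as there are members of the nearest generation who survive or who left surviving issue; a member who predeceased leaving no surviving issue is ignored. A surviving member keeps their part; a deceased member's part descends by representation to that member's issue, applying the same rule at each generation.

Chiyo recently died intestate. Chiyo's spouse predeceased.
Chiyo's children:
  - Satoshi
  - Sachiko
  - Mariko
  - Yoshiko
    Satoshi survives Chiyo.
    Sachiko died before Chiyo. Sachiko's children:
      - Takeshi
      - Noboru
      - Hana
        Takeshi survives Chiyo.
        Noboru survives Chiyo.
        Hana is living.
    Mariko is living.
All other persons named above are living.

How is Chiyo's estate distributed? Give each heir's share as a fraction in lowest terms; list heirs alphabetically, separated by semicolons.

Hana 1/12; Mariko 1/4; Noboru 1/12; Satoshi 1/4; Takeshi 1/12; Yoshiko 1/4

There is no surviving spouse, so the entire estate passes to Chiyo's descendants per stirpes.
The estate is divided into 4 equal shares of 1/4 among Satoshi, Sachiko, Mariko, Yoshiko.
Satoshi is living and takes 1/4.
Sachiko predeceased; the 1/4 allotted to Sachiko's branch passes to Sachiko's issue by representation.
The 1/4 is divided into 3 equal shares of 1/12 among Takeshi, Noboru, Hana.
Takeshi is living and takes 1/12.
Noboru is living and takes 1/12.
Hana is living and takes 1/12.
Mariko is living and takes 1/4.
Yoshiko is living and takes 1/4.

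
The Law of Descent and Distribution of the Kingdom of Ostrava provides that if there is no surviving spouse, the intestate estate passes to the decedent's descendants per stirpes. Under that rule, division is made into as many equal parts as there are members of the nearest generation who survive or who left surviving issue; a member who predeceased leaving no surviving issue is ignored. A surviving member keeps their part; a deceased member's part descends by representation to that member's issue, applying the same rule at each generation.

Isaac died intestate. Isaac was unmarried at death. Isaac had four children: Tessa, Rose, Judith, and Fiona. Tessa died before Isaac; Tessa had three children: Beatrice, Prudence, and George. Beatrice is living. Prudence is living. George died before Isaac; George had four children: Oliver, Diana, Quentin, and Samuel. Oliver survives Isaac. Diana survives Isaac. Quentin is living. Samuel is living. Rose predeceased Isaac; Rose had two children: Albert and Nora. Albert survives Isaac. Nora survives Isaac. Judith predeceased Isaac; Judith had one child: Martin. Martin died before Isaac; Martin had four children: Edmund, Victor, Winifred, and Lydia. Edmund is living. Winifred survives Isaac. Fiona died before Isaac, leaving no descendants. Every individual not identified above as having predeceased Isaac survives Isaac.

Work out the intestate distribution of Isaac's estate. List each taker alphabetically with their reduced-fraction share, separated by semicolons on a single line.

There is no surviving spouse, so the entire estate passes to Isaac's descendants per stirpes.
Fiona left no surviving issue, so that branch lapses and is disregarded.
The estate is divided into 3 equal shares of 1/3 among Tessa, Rose, Judith.
Tessa predeceased; the 1/3 allotted to Tessa's branch passes to Tessa's issue by representation.
The 1/3 is divided into 3 equal shares of 1/9 among Beatrice, Prudence, George.
Beatrice is living and takes 1/9.
Prudence is living and takes 1/9.
George predeceased; the 1/9 allotted to George's branch passes to George's issue by representation.
The 1/9 is divided into 4 equal shares of 1/36 among Oliver, Diana, Quentin, Samuel.
Oliver is living and takes 1/36.
Diana is living and takes 1/36.
Quentin is living and takes 1/36.
Samuel is living and takes 1/36.
Rose predeceased; the 1/3 allotted to Rose's branch passes to Rose's issue by representation.
The 1/3 is divided into 2 equal shares of 1/6 among Albert, Nora.
Albert is living and takes 1/6.
Nora is living and takes 1/6.
Judith predeceased; the 1/3 allotted to Judith's branch passes to Judith's issue by representation.
Martin's line is the sole branch at this level, so the full 1/3 passes to Martin's issue by representation.
The 1/3 is divided into 4 equal shares of 1/12 among Edmund, Victor, Winifred, Lydia.
Edmund is living and takes 1/12.
Victor is living and takes 1/12.
Winifred is living and takes 1/12.
Lydia is living and takes 1/12.

Albert 1/6; Beatrice 1/9; Diana 1/36; Edmund 1/12; Lydia 1/12; Nora 1/6; Oliver 1/36; Prudence 1/9; Quentin 1/36; Samuel 1/36; Victor 1/12; Winifred 1/12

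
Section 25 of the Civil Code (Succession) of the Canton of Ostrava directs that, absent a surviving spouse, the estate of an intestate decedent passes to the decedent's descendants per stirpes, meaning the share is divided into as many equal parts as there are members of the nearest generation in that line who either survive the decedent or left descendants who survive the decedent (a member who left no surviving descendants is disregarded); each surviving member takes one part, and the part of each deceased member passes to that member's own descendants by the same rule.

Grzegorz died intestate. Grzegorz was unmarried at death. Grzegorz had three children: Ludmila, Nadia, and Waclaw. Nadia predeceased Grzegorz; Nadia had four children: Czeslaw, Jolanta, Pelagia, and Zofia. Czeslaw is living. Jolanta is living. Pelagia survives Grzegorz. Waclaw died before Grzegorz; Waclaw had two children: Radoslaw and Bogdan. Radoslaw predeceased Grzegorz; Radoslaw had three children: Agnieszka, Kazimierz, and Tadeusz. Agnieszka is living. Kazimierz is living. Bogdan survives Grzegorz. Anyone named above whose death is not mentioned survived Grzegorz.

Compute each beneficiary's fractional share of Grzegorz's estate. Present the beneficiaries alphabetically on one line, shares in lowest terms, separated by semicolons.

There is no surviving spouse, so the entire estate passes to Grzegorz's descendants per stirpes.
The estate is divided into 3 equal shares of 1/3 among Ludmila, Nadia, Waclaw.
Ludmila is living and takes 1/3.
Nadia predeceased; the 1/3 allotted to Nadia's branch passes to Nadia's issue by representation.
The 1/3 is divided into 4 equal shares of 1/12 among Czeslaw, Jolanta, Pelagia, Zofia.
Czeslaw is living and takes 1/12.
Jolanta is living and takes 1/12.
Pelagia is living and takes 1/12.
Zofia is living and takes 1/12.
Waclaw predeceased; the 1/3 allotted to Waclaw's branch passes to Waclaw's issue by representation.
The 1/3 is divided into 2 equal shares of 1/6 among Radoslaw, Bogdan.
Radoslaw predeceased; the 1/6 allotted to Radoslaw's branch passes to Radoslaw's issue by representation.
The 1/6 is divided into 3 equal shares of 1/18 among Agnieszka, Kazimierz, Tadeusz.
Agnieszka is living and takes 1/18.
Kazimierz is living and takes 1/18.
Tadeusz is living and takes 1/18.
Bogdan is living and takes 1/6.

Agnieszka 1/18; Bogdan 1/6; Czeslaw 1/12; Jolanta 1/12; Kazimierz 1/18; Ludmila 1/3; Pelagia 1/12; Tadeusz 1/18; Zofia 1/12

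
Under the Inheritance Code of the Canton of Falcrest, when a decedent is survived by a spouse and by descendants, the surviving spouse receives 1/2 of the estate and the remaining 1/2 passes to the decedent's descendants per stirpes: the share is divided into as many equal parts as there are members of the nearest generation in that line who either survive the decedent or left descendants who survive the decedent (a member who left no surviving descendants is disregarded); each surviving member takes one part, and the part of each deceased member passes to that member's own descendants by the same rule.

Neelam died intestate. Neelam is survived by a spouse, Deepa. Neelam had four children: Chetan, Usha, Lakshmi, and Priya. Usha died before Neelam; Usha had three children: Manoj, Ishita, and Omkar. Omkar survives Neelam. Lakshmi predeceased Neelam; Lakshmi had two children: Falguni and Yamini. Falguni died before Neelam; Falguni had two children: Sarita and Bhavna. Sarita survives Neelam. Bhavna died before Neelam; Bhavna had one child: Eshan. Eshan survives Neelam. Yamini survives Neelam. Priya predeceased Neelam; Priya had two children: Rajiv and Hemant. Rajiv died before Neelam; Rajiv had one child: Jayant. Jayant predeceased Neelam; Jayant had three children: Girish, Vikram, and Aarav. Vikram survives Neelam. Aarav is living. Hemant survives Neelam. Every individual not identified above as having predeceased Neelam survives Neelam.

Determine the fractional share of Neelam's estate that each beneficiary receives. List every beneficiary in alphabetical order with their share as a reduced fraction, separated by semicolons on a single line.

Deepa, as surviving spouse, takes 1/2.
The remaining 1/2 passes to Neelam's descendants per stirpes.
The 1/2 is divided into 4 equal shares of 1/8 among Chetan, Usha, Lakshmi, Priya.
Chetan is living and takes 1/8.
Usha predeceased; the 1/8 allotted to Usha's branch passes to Usha's issue by representation.
The 1/8 is divided into 3 equal shares of 1/24 among Manoj, Ishita, Omkar.
Manoj is living and takes 1/24.
Ishita is living and takes 1/24.
Omkar is living and takes 1/24.
Lakshmi predeceased; the 1/8 allotted to Lakshmi's branch passes to Lakshmi's issue by representation.
The 1/8 is divided into 2 equal shares of 1/16 among Falguni, Yamini.
Falguni predeceased; the 1/16 allotted to Falguni's branch passes to Falguni's issue by representation.
The 1/16 is divided into 2 equal shares of 1/32 among Sarita, Bhavna.
Sarita is living and takes 1/32.
Bhavna predeceased; the 1/32 allotted to Bhavna's branch passes to Bhavna's issue by representation.
Eshan is the sole taker at this level and receives the full 1/32.
Yamini is living and takes 1/16.
Priya predeceased; the 1/8 allotted to Priya's branch passes to Priya's issue by representation.
The 1/8 is divided into 2 equal shares of 1/16 among Rajiv, Hemant.
Rajiv predeceased; the 1/16 allotted to Rajiv's branch passes to Rajiv's issue by representation.
Jayant's line is the sole branch at this level, so the full 1/16 passes to Jayant's issue by representation.
The 1/16 is divided into 3 equal shares of 1/48 among Girish, Vikram, Aarav.
Girish is living and takes 1/48.
Vikram is living and takes 1/48.
Aarav is living and takes 1/48.
Hemant is living and takes 1/16.

Aarav 1/48; Chetan 1/8; Deepa 1/2; Eshan 1/32; Girish 1/48; Hemant 1/16; Ishita 1/24; Manoj 1/24; Omkar 1/24; Sarita 1/32; Vikram 1/48; Yamini 1/16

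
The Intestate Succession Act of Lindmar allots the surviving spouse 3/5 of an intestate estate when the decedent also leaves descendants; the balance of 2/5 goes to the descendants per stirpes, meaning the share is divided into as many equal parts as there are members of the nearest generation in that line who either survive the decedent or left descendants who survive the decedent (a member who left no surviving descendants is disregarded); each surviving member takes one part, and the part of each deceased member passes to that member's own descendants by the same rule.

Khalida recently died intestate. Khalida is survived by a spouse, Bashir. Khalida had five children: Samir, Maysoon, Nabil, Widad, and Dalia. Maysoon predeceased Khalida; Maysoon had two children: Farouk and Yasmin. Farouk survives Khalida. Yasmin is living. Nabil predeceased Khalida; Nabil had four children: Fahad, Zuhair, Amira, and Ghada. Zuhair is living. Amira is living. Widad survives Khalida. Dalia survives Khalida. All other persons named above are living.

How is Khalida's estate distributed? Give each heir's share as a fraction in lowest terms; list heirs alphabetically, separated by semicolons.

Bashir, as surviving spouse, takes 3/5.
The remaining 2/5 passes to Khalida's descendants per stirpes.
The 2/5 is divided into 5 equal shares of 2/25 among Samir, Maysoon, Nabil, Widad, Dalia.
Samir is living and takes 2/25.
Maysoon predeceased; the 2/25 allotted to Maysoon's branch passes to Maysoon's issue by representation.
The 2/25 is divided into 2 equal shares of 1/25 among Farouk, Yasmin.
Farouk is living and takes 1/25.
Yasmin is living and takes 1/25.
Nabil predeceased; the 2/25 allotted to Nabil's branch passes to Nabil's issue by representation.
The 2/25 is divided into 4 equal shares of 1/50 among Fahad, Zuhair, Amira, Ghada.
Fahad is living and takes 1/50.
Zuhair is living and takes 1/50.
Amira is living and takes 1/50.
Ghada is living and takes 1/50.
Widad is living and takes 2/25.
Dalia is living and takes 2/25.

Amira 1/50; Bashir 3/5; Dalia 2/25; Fahad 1/50; Farouk 1/25; Ghada 1/50; Samir 2/25; Widad 2/25; Yasmin 1/25; Zuhair 1/50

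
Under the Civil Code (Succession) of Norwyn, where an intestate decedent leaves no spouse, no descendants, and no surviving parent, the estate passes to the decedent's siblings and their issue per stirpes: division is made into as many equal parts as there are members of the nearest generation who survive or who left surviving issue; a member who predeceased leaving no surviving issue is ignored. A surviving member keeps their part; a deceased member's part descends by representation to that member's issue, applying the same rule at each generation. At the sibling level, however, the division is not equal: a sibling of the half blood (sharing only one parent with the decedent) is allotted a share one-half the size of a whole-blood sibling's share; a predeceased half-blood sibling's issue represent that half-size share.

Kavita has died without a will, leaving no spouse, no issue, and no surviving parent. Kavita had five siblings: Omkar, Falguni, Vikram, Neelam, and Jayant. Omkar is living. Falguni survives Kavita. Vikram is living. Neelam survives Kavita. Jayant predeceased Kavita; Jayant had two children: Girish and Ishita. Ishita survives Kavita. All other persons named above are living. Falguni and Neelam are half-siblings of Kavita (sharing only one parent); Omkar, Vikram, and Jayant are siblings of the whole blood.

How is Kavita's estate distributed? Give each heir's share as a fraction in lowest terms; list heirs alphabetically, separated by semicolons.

Falguni 1/8; Girish 1/8; Ishita 1/8; Neelam 1/8; Omkar 1/4; Vikram 1/4

No spouse, descendants, or parent survives, so the estate passes to Kavita's siblings per stirpes.
Half-blood siblings count for one-half the weight of whole-blood siblings at the initial division.
Dividing 1 in proportion to weights (total weight 4): Omkar (weight 1) → 1/4; Falguni (weight 1/2) → 1/8; Vikram (weight 1) → 1/4; Neelam (weight 1/2) → 1/8; Jayant (weight 1) → 1/4.
Omkar is living and takes 1/4.
Falguni is living and takes 1/8.
Vikram is living and takes 1/4.
Neelam is living and takes 1/8.
Jayant predeceased; the 1/4 allotted to Jayant's branch passes to Jayant's issue by representation.
The 1/4 is divided into 2 equal shares of 1/8 among Girish, Ishita.
Girish is living and takes 1/8.
Ishita is living and takes 1/8.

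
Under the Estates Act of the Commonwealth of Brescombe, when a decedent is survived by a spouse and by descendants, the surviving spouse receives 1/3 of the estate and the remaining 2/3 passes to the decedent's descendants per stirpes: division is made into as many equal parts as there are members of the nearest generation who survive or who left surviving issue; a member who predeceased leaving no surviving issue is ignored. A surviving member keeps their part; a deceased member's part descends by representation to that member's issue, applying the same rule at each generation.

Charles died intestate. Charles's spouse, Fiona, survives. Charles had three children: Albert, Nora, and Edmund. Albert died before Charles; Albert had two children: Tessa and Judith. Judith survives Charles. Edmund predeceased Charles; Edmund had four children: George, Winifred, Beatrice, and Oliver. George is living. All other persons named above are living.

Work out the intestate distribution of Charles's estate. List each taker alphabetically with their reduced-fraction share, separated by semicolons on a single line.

Beatrice 1/18; Fiona 1/3; George 1/18; Judith 1/9; Nora 2/9; Oliver 1/18; Tessa 1/9; Winifred 1/18

Fiona, as surviving spouse, takes 1/3.
The remaining 2/3 passes to Charles's descendants per stirpes.
The 2/3 is divided into 3 equal shares of 2/9 among Albert, Nora, Edmund.
Albert predeceased; the 2/9 allotted to Albert's branch passes to Albert's issue by representation.
The 2/9 is divided into 2 equal shares of 1/9 among Tessa, Judith.
Tessa is living and takes 1/9.
Judith is living and takes 1/9.
Nora is living and takes 2/9.
Edmund predeceased; the 2/9 allotted to Edmund's branch passes to Edmund's issue by representation.
The 2/9 is divided into 4 equal shares of 1/18 among George, Winifred, Beatrice, Oliver.
George is living and takes 1/18.
Winifred is living and takes 1/18.
Beatrice is living and takes 1/18.
Oliver is living and takes 1/18.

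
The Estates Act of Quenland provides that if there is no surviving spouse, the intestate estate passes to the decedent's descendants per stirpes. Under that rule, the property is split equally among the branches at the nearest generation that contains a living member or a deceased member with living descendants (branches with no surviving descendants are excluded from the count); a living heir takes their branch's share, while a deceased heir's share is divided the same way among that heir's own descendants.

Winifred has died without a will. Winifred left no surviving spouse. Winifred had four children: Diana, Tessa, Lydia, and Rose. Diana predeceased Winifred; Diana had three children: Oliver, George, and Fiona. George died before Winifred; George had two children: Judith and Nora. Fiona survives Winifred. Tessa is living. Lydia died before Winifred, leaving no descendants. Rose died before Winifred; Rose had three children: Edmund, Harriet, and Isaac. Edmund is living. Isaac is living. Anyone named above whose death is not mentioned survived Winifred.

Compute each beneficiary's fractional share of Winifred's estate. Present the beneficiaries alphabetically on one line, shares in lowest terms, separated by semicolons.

Edmund 1/9; Fiona 1/9; Harriet 1/9; Isaac 1/9; Judith 1/18; Nora 1/18; Oliver 1/9; Tessa 1/3

There is no surviving spouse, so the entire estate passes to Winifred's descendants per stirpes.
Lydia left no surviving issue, so that branch lapses and is disregarded.
The estate is divided into 3 equal shares of 1/3 among Diana, Tessa, Rose.
Diana predeceased; the 1/3 allotted to Diana's branch passes to Diana's issue by representation.
The 1/3 is divided into 3 equal shares of 1/9 among Oliver, George, Fiona.
Oliver is living and takes 1/9.
George predeceased; the 1/9 allotted to George's branch passes to George's issue by representation.
The 1/9 is divided into 2 equal shares of 1/18 among Judith, Nora.
Judith is living and takes 1/18.
Nora is living and takes 1/18.
Fiona is living and takes 1/9.
Tessa is living and takes 1/3.
Rose predeceased; the 1/3 allotted to Rose's branch passes to Rose's issue by representation.
The 1/3 is divided into 3 equal shares of 1/9 among Edmund, Harriet, Isaac.
Edmund is living and takes 1/9.
Harriet is living and takes 1/9.
Isaac is living and takes 1/9.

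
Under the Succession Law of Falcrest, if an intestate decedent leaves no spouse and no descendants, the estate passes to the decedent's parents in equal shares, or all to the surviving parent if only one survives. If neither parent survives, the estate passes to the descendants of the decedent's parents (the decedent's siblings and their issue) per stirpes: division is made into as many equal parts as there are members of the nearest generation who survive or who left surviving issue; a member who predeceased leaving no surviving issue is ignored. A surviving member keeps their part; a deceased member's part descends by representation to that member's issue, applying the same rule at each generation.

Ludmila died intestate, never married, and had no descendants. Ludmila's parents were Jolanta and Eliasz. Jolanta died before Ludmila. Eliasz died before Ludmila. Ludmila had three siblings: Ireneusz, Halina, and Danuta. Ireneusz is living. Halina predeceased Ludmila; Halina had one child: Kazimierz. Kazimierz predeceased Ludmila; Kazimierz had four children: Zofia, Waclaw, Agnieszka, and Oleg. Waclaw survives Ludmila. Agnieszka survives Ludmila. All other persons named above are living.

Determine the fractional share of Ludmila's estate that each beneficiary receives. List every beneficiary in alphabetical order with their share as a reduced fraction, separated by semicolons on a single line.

Neither parent survives and there are no descendants, so the estate passes to Ludmila's siblings and their issue per stirpes.
The estate is divided into 3 equal shares of 1/3 among Ireneusz, Halina, Danuta.
Ireneusz is living and takes 1/3.
Halina predeceased; the 1/3 allotted to Halina's branch passes to Halina's issue by representation.
Kazimierz's line is the sole branch at this level, so the full 1/3 passes to Kazimierz's issue by representation.
The 1/3 is divided into 4 equal shares of 1/12 among Zofia, Waclaw, Agnieszka, Oleg.
Zofia is living and takes 1/12.
Waclaw is living and takes 1/12.
Agnieszka is living and takes 1/12.
Oleg is living and takes 1/12.
Danuta is living and takes 1/3.

Agnieszka 1/12; Danuta 1/3; Ireneusz 1/3; Oleg 1/12; Waclaw 1/12; Zofia 1/12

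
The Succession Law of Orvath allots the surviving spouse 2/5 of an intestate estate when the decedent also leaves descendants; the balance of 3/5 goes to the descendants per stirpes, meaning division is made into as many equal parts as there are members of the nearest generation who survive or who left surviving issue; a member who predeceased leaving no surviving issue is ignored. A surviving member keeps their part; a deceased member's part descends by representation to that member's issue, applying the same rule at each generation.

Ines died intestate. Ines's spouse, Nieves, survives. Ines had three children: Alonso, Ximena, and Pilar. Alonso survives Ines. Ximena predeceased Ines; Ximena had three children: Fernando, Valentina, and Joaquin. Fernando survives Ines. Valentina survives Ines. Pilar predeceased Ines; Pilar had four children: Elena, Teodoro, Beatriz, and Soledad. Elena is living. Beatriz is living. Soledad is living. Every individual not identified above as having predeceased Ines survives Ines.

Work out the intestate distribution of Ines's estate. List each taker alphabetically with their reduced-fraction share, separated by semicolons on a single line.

Alonso 1/5; Beatriz 1/20; Elena 1/20; Fernando 1/15; Joaquin 1/15; Nieves 2/5; Soledad 1/20; Teodoro 1/20; Valentina 1/15

Nieves, as surviving spouse, takes 2/5.
The remaining 3/5 passes to Ines's descendants per stirpes.
The 3/5 is divided into 3 equal shares of 1/5 among Alonso, Ximena, Pilar.
Alonso is living and takes 1/5.
Ximena predeceased; the 1/5 allotted to Ximena's branch passes to Ximena's issue by representation.
The 1/5 is divided into 3 equal shares of 1/15 among Fernando, Valentina, Joaquin.
Fernando is living and takes 1/15.
Valentina is living and takes 1/15.
Joaquin is living and takes 1/15.
Pilar predeceased; the 1/5 allotted to Pilar's branch passes to Pilar's issue by representation.
The 1/5 is divided into 4 equal shares of 1/20 among Elena, Teodoro, Beatriz, Soledad.
Elena is living and takes 1/20.
Teodoro is living and takes 1/20.
Beatriz is living and takes 1/20.
Soledad is living and takes 1/20.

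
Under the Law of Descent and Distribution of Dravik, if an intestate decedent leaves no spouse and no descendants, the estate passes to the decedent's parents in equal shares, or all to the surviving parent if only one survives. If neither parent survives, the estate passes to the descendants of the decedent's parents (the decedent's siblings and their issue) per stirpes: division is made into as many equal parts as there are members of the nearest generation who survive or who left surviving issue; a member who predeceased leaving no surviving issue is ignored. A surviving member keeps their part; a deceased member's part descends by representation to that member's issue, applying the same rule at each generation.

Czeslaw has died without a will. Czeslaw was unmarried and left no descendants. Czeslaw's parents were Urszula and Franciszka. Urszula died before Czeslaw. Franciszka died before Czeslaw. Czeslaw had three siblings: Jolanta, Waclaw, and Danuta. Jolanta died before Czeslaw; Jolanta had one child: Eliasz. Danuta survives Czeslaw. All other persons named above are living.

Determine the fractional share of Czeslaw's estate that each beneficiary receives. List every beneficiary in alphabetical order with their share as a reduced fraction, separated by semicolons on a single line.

Danuta 1/3; Eliasz 1/3; Waclaw 1/3

Neither parent survives and there are no descendants, so the estate passes to Czeslaw's siblings and their issue per stirpes.
The estate is divided into 3 equal shares of 1/3 among Jolanta, Waclaw, Danuta.
Jolanta predeceased; the 1/3 allotted to Jolanta's branch passes to Jolanta's issue by representation.
Eliasz is the sole taker at this level and receives the full 1/3.
Waclaw is living and takes 1/3.
Danuta is living and takes 1/3.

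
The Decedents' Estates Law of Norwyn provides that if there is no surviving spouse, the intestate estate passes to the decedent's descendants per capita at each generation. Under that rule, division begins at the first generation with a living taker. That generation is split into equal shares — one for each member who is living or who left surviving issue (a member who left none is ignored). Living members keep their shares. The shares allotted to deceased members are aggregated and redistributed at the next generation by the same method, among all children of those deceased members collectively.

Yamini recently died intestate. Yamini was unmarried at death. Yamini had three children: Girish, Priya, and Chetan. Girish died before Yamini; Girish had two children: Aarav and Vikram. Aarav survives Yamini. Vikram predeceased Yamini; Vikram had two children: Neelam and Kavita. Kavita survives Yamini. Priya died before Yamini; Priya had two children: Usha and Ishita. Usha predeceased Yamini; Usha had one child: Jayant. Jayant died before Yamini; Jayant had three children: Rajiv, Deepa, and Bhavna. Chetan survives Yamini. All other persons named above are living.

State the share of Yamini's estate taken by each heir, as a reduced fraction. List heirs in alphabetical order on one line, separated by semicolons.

There is no surviving spouse, so the entire estate passes to Yamini's descendants per capita at each generation.
At generation 1 (Girish, Priya, Chetan) there are 3 shares of (1)/3 = 1/3 each.
Living: Chetan — each takes 1/3.
Deceased: Girish and Priya. Their combined 2/3 is pooled and carried to generation 2.
At generation 2 (Aarav, Vikram, Usha, Ishita) there are 4 shares of (2/3)/4 = 1/6 each.
Living: Aarav and Ishita — each takes 1/6.
Deceased: Vikram and Usha. Their combined 1/3 is pooled and carried to generation 3.
At generation 3 (Neelam, Kavita, Jayant) there are 3 shares of (1/3)/3 = 1/9 each.
Living: Neelam and Kavita — each takes 1/9.
Deceased: Jayant. That 1/9 share is carried to generation 4.
At generation 4 (Rajiv, Deepa, Bhavna) there are 3 shares of (1/9)/3 = 1/27 each.
Living: Rajiv, Deepa, and Bhavna — each takes 1/27.

Aarav 1/6; Bhavna 1/27; Chetan 1/3; Deepa 1/27; Ishita 1/6; Kavita 1/9; Neelam 1/9; Rajiv 1/27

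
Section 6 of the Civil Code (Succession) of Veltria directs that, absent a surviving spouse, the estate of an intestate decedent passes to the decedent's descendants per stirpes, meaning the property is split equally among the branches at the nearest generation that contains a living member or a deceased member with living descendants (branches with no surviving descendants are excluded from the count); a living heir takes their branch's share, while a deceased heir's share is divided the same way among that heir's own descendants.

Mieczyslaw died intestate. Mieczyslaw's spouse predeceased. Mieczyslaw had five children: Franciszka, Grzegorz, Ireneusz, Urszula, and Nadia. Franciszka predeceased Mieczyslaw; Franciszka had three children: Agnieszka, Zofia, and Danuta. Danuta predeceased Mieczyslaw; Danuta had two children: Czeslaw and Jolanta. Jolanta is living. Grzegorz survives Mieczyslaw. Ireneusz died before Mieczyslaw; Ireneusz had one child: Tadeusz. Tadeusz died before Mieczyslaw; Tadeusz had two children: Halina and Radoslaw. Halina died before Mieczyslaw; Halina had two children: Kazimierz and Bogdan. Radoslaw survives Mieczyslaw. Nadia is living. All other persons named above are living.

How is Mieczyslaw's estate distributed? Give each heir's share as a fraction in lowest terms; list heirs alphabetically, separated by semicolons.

Agnieszka 1/15; Bogdan 1/20; Czeslaw 1/30; Grzegorz 1/5; Jolanta 1/30; Kazimierz 1/20; Nadia 1/5; Radoslaw 1/10; Urszula 1/5; Zofia 1/15

There is no surviving spouse, so the entire estate passes to Mieczyslaw's descendants per stirpes.
The estate is divided into 5 equal shares of 1/5 among Franciszka, Grzegorz, Ireneusz, Urszula, Nadia.
Franciszka predeceased; the 1/5 allotted to Franciszka's branch passes to Franciszka's issue by representation.
The 1/5 is divided into 3 equal shares of 1/15 among Agnieszka, Zofia, Danuta.
Agnieszka is living and takes 1/15.
Zofia is living and takes 1/15.
Danuta predeceased; the 1/15 allotted to Danuta's branch passes to Danuta's issue by representation.
The 1/15 is divided into 2 equal shares of 1/30 among Czeslaw, Jolanta.
Czeslaw is living and takes 1/30.
Jolanta is living and takes 1/30.
Grzegorz is living and takes 1/5.
Ireneusz predeceased; the 1/5 allotted to Ireneusz's branch passes to Ireneusz's issue by representation.
Tadeusz's line is the sole branch at this level, so the full 1/5 passes to Tadeusz's issue by representation.
The 1/5 is divided into 2 equal shares of 1/10 among Halina, Radoslaw.
Halina predeceased; the 1/10 allotted to Halina's branch passes to Halina's issue by representation.
The 1/10 is divided into 2 equal shares of 1/20 among Kazimierz, Bogdan.
Kazimierz is living and takes 1/20.
Bogdan is living and takes 1/20.
Radoslaw is living and takes 1/10.
Urszula is living and takes 1/5.
Nadia is living and takes 1/5.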